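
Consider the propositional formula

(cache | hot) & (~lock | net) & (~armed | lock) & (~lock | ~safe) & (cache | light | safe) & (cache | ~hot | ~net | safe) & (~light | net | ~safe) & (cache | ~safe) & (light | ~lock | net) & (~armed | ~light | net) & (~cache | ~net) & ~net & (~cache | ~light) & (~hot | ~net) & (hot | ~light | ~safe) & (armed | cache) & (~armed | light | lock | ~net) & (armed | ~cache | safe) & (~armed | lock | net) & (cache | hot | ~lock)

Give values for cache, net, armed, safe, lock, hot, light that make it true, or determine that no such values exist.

Unit clause (~net) forces net = False.
In (~lock | net) only ~lock is left, so lock = False.
In (~armed | lock) only ~armed is left, so armed = False.
In (armed | cache) only cache is left, so cache = True.
In (armed | ~cache | safe) only safe is left, so safe = True.
In (~light | net | ~safe) only ~light is left, so light = False.
Set hot = True.
All clauses satisfied.

cache = True, net = False, armed = False, safe = True, lock = False, hot = True, light = False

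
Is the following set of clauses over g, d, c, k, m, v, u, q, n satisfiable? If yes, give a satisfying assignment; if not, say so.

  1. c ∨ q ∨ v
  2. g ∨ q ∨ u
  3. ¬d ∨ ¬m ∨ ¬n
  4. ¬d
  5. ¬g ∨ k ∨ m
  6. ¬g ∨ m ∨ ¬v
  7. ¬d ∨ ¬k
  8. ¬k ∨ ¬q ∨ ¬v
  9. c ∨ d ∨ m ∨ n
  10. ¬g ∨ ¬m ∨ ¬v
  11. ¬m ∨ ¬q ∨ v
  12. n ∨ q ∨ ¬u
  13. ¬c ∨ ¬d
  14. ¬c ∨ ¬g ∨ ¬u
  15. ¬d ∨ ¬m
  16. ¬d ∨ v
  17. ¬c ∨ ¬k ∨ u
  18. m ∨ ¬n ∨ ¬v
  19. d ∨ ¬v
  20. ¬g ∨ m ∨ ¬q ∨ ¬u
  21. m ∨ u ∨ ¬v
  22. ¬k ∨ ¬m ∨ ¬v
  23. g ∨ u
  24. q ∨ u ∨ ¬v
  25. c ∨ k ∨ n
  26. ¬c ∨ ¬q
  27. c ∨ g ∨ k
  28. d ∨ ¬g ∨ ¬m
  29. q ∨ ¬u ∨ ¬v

g = True; d = False; c = False; k = True; m = False; v = False; u = False; q = True; n = True

Unit clause (¬d) forces d = False.
In (d ∨ ¬v) only ¬v is left, so v = False.
Set g = True.
  then (d ∨ ¬g ∨ ¬m) forces m = False.
  then (¬g ∨ k ∨ m) forces k = True.
Try c = True:
  (¬c ∨ ¬g ∨ ¬u) forces u = False.
  clause (¬c ∨ ¬k ∨ u) is falsified — backtrack.
So c = False.
  then (c ∨ q ∨ v) forces q = True.
  then (c ∨ d ∨ m ∨ n) forces n = True.
  then (¬g ∨ m ∨ ¬q ∨ ¬u) forces u = False.
All clauses satisfied.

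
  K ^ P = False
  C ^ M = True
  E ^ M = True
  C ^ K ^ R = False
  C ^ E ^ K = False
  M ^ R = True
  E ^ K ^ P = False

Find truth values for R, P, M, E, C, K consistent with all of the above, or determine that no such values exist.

R = False, P = False, M = True, E = False, C = False, K = False

K ^ P = F ^ F = False ✓
C ^ M = F ^ T = True ✓
E ^ M = F ^ T = True ✓
C ^ K ^ R = F ^ F ^ F = False ✓
C ^ E ^ K = F ^ F ^ F = False ✓
M ^ R = T ^ F = True ✓
E ^ K ^ P = F ^ F ^ F = False ✓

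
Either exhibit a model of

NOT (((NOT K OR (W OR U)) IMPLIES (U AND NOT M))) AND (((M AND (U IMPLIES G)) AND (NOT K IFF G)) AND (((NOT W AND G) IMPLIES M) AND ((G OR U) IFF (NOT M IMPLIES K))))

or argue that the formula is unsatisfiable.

G = True; M = True; U = True; W = False; K = False

  NOT (((NOT K OR (W OR U)) IMPLIES (U AND NOT M))) = True
    (NOT K OR (W OR U)) IMPLIES (U AND NOT M) = False
      NOT K OR (W OR U) = True
        NOT K = True
        W OR U = True
      U AND NOT M = False
        NOT M = False
  ((M AND (U IMPLIES G)) AND (NOT K IFF G)) AND (((NOT W AND G) IMPLIES M) AND ((G OR U) IFF (NOT M IMPLIES K))) = True
    (M AND (U IMPLIES G)) AND (NOT K IFF G) = True
      M AND (U IMPLIES G) = True
        U IMPLIES G = True
      NOT K IFF G = True
        NOT K = True
    ((NOT W AND G) IMPLIES M) AND ((G OR U) IFF (NOT M IMPLIES K)) = True
      (NOT W AND G) IMPLIES M = True
        NOT W AND G = True
          NOT W = True
      (G OR U) IFF (NOT M IMPLIES K) = True
        G OR U = True
        NOT M IMPLIES K = True
          NOT M = False
Both conjuncts True, so the formula holds.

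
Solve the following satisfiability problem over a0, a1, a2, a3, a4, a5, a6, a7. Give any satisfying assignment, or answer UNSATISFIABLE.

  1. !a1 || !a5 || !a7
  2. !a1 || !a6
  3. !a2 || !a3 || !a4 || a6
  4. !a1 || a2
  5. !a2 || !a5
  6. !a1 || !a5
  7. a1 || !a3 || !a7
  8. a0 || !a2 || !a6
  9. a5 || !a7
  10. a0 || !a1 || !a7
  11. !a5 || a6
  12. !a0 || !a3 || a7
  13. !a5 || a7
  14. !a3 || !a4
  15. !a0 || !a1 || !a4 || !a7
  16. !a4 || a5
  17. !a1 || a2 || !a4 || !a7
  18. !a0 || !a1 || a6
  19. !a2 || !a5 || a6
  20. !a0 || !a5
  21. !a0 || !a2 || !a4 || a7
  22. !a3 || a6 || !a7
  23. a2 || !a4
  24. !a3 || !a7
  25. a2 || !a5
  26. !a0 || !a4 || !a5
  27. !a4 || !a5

a0=F; a1=F; a2=T; a3=F; a4=F; a5=F; a6=F; a7=F

Set a0 = False.
Set a1 = False.
Set a2 = True.
  then (!a2 || !a5) forces a5 = False.
  then (a0 || !a2 || !a6) forces a6 = False.
  then (a5 || !a7) forces a7 = False.
  then (!a4 || a5) forces a4 = False.
Set a3 = False.
All clauses satisfied.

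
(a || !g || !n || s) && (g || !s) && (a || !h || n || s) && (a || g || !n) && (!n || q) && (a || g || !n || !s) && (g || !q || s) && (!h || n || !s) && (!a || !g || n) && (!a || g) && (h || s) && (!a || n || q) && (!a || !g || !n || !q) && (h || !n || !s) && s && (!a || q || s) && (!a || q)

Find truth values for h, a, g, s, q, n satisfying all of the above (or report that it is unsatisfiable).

Unit clause (s) forces s = True.
In (g || !s) only g is left, so g = True.
Set h = True.
  then (!h || n || !s) forces n = True.
  then (!n || q) forces q = True.
  then (!a || !g || !n || !q) forces a = False.
All clauses satisfied.

h: True, a: False, g: True, s: True, q: True, n: True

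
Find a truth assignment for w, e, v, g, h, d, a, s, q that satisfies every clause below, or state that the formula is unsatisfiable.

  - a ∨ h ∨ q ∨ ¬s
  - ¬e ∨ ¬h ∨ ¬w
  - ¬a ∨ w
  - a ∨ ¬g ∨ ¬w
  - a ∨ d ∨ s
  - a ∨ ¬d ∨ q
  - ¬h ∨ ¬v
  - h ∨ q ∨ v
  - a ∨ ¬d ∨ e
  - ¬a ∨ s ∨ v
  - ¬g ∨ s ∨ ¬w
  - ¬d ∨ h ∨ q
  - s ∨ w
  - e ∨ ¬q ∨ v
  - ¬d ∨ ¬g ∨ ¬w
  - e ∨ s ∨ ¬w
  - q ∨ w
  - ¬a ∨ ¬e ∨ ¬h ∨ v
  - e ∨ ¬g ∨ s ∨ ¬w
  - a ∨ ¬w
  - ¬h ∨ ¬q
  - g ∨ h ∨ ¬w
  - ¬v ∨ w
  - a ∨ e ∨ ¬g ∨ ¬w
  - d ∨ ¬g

w: False, e: True, v: False, g: False, h: False, d: False, a: False, s: True, q: True

Set w = False.
  then (¬a ∨ w) forces a = False.
  then (s ∨ w) forces s = True.
  then (q ∨ w) forces q = True.
  then (¬h ∨ ¬q) forces h = False.
  then (¬v ∨ w) forces v = False.
  then (e ∨ ¬q ∨ v) forces e = True.
Set g = False.
Set d = False.
All clauses satisfied.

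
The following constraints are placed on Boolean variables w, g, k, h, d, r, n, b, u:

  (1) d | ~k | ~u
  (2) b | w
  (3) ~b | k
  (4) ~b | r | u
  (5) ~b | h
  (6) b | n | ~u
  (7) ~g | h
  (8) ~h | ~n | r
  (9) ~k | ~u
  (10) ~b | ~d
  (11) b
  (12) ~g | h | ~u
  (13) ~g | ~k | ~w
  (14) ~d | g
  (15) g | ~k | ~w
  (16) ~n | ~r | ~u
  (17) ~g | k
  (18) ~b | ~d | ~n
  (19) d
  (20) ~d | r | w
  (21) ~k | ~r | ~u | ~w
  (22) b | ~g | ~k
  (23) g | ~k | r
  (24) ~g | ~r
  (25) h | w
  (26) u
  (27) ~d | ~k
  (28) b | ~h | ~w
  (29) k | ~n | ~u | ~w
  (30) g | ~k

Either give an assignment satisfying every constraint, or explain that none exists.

Case d = True:
  (~b | ~d) forces b = False.
  Clause (b) is falsified — contradiction.
Case d = False:
  Clause (d) is falsified — contradiction.
Both cases fail, so the formula is unsatisfiable.

No satisfying assignment exists.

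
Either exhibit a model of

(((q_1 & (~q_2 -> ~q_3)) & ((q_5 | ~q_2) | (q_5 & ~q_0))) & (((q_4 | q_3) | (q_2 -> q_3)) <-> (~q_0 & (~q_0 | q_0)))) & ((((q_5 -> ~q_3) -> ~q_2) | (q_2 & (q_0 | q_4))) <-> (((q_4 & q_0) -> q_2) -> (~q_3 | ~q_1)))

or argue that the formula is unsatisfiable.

q_0=F, q_1=T, q_2=T, q_3=F, q_4=T, q_5=T

  ((q_1 & (~q_2 -> ~q_3)) & ((q_5 | ~q_2) | (q_5 & ~q_0))) & (((q_4 | q_3) | (q_2 -> q_3)) <-> (~q_0 & (~q_0 | q_0))) = True
    (q_1 & (~q_2 -> ~q_3)) & ((q_5 | ~q_2) | (q_5 & ~q_0)) = True
      q_1 & (~q_2 -> ~q_3) = True
        ~q_2 -> ~q_3 = True
          ~q_2 = False
          ~q_3 = True
      (q_5 | ~q_2) | (q_5 & ~q_0) = True
        q_5 | ~q_2 = True
          ~q_2 = False
        q_5 & ~q_0 = True
          ~q_0 = True
    ((q_4 | q_3) | (q_2 -> q_3)) <-> (~q_0 & (~q_0 | q_0)) = True
      (q_4 | q_3) | (q_2 -> q_3) = True
        q_4 | q_3 = True
        q_2 -> q_3 = False
      ~q_0 & (~q_0 | q_0) = True
        ~q_0 = True
        ~q_0 | q_0 = True
          ~q_0 = True
  (((q_5 -> ~q_3) -> ~q_2) | (q_2 & (q_0 | q_4))) <-> (((q_4 & q_0) -> q_2) -> (~q_3 | ~q_1)) = True
    ((q_5 -> ~q_3) -> ~q_2) | (q_2 & (q_0 | q_4)) = True
      (q_5 -> ~q_3) -> ~q_2 = False
        q_5 -> ~q_3 = True
          ~q_3 = True
        ~q_2 = False
      q_2 & (q_0 | q_4) = True
        q_0 | q_4 = True
    ((q_4 & q_0) -> q_2) -> (~q_3 | ~q_1) = True
      (q_4 & q_0) -> q_2 = True
        q_4 & q_0 = False
      ~q_3 | ~q_1 = True
        ~q_3 = True
        ~q_1 = False
Both conjuncts True, so the formula holds.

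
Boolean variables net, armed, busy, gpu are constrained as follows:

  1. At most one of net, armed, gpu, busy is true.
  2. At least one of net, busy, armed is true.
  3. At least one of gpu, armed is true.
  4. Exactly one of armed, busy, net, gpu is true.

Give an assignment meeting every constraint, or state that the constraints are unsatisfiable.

net: False, armed: True, busy: False, gpu: False

  (1) {net, armed, gpu, busy}: 1 true — at most one ✓
  (2) {net, busy, armed}: 1 true — at least one ✓
  (3) {gpu, armed}: 1 true — at least one ✓
  (4) {armed, busy, net, gpu}: 1 true — exactly one ✓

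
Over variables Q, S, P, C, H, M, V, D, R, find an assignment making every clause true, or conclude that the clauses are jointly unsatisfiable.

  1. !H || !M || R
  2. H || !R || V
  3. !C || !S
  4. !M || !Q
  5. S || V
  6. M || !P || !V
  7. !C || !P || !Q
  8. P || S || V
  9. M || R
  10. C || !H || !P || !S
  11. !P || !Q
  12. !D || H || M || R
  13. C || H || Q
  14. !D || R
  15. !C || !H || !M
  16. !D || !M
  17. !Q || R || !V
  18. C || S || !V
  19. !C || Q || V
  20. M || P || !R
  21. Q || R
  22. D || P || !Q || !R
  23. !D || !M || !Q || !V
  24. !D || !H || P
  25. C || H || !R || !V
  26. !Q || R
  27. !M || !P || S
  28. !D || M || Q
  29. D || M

Q = False, S = True, P = False, C = False, H = True, M = True, V = True, D = False, R = True

Try Q = True:
  (!M || !Q) forces M = False.
  (M || R) forces R = True.
  (!P || !Q) forces P = False.
  clause (M || P || !R) is falsified — backtrack.
So Q = False.
  then (Q || R) forces R = True.
Set S = True.
  then (!C || !S) forces C = False.
  then (C || H || Q) forces H = True.
  then (C || !H || !P || !S) forces P = False.
  then (M || P || !R) forces M = True.
  then (!D || !H || P) forces D = False.
Set V = True.
All clauses satisfied.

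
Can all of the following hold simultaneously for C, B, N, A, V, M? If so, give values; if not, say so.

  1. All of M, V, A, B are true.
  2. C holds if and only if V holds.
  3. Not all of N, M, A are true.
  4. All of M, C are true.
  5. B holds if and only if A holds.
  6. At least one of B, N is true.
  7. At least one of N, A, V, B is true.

C = True; B = True; N = False; A = True; V = True; M = True

  (1) {M, V, A, B}: all 4 true ✓
  (2) C=T, V=T — same ✓
  (3) {N, M, A}: 2/3 true — not all ✓
  (4) {M, C}: all 2 true ✓
  (5) B=T, A=T — same ✓
  (6) {B, N}: 1 true — at least one ✓
  (7) {N, A, V, B}: 3 true — at least one ✓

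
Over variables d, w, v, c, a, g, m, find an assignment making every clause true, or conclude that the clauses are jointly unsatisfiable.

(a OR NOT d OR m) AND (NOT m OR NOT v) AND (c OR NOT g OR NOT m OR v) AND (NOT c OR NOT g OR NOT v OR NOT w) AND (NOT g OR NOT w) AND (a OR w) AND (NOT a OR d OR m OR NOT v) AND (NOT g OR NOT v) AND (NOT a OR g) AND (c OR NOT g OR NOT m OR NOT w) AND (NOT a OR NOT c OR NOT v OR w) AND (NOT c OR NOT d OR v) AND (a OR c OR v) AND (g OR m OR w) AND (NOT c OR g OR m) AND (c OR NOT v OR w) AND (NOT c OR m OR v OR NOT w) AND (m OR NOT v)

Set d = False.
Set w = False.
  then (a OR w) forces a = True.
  then (NOT a OR g) forces g = True.
  then (NOT g OR NOT v) forces v = False.
Set c = True.
Set m = True.
All clauses satisfied.

d = False; w = False; v = False; c = True; a = True; g = True; m = True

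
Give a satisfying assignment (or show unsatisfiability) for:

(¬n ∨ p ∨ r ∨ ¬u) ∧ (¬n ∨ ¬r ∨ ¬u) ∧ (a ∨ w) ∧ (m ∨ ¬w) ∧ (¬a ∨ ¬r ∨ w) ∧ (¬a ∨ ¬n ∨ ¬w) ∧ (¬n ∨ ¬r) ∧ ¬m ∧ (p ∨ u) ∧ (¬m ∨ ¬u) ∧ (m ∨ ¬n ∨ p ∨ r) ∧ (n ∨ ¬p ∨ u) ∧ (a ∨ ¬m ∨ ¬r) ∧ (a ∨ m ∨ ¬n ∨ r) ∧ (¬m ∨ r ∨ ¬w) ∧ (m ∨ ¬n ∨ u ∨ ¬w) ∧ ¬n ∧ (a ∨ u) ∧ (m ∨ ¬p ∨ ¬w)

u = True, n = False, p = True, w = False, r = False, m = False, a = True

Unit clause (¬m) forces m = False.
Unit clause (¬n) forces n = False.
In (m ∨ ¬w) only ¬w is left, so w = False.
In (a ∨ w) only a is left, so a = True.
In (¬a ∨ ¬r ∨ w) only ¬r is left, so r = False.
Set u = True.
Set p = True.
All clauses satisfied.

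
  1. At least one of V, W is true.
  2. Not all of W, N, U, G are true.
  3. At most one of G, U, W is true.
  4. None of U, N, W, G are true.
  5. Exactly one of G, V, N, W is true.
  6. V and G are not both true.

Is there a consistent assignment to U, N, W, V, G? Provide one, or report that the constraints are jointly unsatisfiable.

U = False, N = False, W = False, V = True, G = False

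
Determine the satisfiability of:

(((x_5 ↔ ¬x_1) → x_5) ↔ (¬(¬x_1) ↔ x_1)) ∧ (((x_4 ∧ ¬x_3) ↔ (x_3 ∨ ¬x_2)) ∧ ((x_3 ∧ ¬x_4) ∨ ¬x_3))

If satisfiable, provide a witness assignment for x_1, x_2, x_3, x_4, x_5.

x_1 = False; x_2 = True; x_3 = False; x_4 = False; x_5 = False

  ((x_5 ↔ ¬x_1) → x_5) ↔ (¬(¬x_1) ↔ x_1) = True
    (x_5 ↔ ¬x_1) → x_5 = True
      x_5 ↔ ¬x_1 = False
        ¬x_1 = True
    ¬(¬x_1) ↔ x_1 = True
      ¬(¬x_1) = False
        ¬x_1 = True
  ((x_4 ∧ ¬x_3) ↔ (x_3 ∨ ¬x_2)) ∧ ((x_3 ∧ ¬x_4) ∨ ¬x_3) = True
    (x_4 ∧ ¬x_3) ↔ (x_3 ∨ ¬x_2) = True
      x_4 ∧ ¬x_3 = False
        ¬x_3 = True
      x_3 ∨ ¬x_2 = False
        ¬x_2 = False
    (x_3 ∧ ¬x_4) ∨ ¬x_3 = True
      x_3 ∧ ¬x_4 = False
        ¬x_4 = True
      ¬x_3 = True
Both conjuncts True, so the formula holds.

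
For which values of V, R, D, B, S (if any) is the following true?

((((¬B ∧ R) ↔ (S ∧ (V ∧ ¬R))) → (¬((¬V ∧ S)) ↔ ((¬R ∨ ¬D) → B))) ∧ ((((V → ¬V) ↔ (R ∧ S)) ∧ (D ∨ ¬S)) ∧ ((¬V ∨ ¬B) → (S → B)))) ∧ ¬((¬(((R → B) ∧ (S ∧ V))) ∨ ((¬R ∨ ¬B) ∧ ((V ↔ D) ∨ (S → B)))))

Case V = True: the formula simplifies to ((((¬B ∧ R) ↔ (S ∧ ¬R)) → ((¬R ∨ ¬D) → B)) ∧ ((¬((R ∧ S)) ∧ (D ∨ ¬S)) ∧ (¬B → (S → B)))) ∧ ¬((¬(((R → B) ∧ S)) ∨ ((¬R ∨ ¬B) ∧ (D ∨ (S → B))))).
  S = True: simplifies to ((((¬B ∧ R) ↔ ¬R) → ((¬R ∨ ¬D) → B)) ∧ ((¬R ∧ D) ∧ (¬B → B))) ∧ ¬((¬((R → B)) ∨ ((¬R ∨ ¬B) ∧ (D ∨ B)))).
    B = True: simplifies to (¬R ∧ D) ∧ ¬(¬R).
      R = True: the conjunct ¬R is False.
      R = False: the conjunct ¬(¬R) becomes ¬(¬False) = False.
    B = False: the conjunct ¬B → B becomes ¬False → False = False.
  S = False: the conjunct ¬((¬(((R → B) ∧ S)) ∨ ((¬R ∨ ¬B) ∧ (D ∨ (S → B))))) becomes ¬((True ∨ (¬R ∨ ¬B))) = False.
Case V = False: the conjunct ¬((¬(((R → B) ∧ (S ∧ V))) ∨ ((¬R ∨ ¬B) ∧ ((V ↔ D) ∨ (S → B))))) becomes ¬((True ∨ ((¬R ∨ ¬B) ∧ (¬D ∨ (S → B))))) = False.
Both cases fail — unsatisfiable.

Unsatisfiable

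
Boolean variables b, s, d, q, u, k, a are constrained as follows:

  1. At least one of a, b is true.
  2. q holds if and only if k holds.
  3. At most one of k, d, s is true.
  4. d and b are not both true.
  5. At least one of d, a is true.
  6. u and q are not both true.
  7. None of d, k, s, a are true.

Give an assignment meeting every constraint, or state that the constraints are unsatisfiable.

Unsatisfiable

Case d = True:
  Constraint (7) is violated (d=T) — contradiction.
Case d = False:
  (5) with d=F forces a = True.
  Constraint (7) is violated (a=T) — contradiction.
Both cases fail — unsatisfiable.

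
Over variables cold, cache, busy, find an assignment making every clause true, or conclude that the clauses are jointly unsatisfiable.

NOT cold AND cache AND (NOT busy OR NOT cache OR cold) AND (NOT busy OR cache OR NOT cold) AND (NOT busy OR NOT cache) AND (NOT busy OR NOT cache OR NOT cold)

cold = False, cache = True, busy = False

Unit clause (NOT cold) forces cold = False.
Unit clause (cache) forces cache = True.
In (NOT busy OR NOT cache OR cold) only NOT busy is left, so busy = False.
All clauses satisfied.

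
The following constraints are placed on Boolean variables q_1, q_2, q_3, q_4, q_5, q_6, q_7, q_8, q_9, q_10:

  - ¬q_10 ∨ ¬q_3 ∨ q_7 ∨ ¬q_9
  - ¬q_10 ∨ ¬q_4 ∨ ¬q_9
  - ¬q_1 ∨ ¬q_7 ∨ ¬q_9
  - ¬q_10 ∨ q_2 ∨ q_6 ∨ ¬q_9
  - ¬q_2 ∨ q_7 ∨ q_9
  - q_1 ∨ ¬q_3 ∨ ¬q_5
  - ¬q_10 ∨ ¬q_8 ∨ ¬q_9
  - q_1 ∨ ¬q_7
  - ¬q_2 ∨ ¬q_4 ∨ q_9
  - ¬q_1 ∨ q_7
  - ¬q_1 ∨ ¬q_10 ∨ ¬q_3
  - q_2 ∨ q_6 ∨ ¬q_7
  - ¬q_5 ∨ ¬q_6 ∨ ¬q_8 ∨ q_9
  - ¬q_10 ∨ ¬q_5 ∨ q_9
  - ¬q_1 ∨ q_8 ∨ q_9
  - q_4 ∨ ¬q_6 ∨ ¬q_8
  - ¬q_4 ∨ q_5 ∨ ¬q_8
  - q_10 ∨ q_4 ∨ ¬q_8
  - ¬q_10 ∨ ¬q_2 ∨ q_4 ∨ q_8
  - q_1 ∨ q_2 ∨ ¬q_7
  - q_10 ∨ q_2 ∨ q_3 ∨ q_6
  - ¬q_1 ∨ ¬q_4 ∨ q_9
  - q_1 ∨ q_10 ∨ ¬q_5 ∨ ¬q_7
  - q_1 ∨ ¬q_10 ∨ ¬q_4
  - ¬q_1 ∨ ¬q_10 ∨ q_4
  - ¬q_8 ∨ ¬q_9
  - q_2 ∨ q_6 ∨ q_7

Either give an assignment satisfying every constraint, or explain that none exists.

q_1 = False; q_2 = False; q_3 = False; q_4 = False; q_5 = True; q_6 = True; q_7 = False; q_8 = False; q_9 = False; q_10 = False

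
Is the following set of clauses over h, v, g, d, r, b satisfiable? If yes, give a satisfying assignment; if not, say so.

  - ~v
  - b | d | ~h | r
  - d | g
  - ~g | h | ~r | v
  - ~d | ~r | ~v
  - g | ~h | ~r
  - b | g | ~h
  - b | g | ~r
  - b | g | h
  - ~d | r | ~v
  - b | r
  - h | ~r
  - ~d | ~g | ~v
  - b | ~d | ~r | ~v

h = True, v = False, g = True, d = False, r = False, b = True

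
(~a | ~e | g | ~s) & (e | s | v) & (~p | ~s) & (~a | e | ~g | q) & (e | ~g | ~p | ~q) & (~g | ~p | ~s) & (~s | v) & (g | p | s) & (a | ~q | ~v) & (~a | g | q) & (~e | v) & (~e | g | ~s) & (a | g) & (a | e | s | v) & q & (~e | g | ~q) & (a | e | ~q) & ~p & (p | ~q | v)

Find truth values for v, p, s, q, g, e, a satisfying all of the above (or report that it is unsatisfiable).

Unit clause (q) forces q = True.
Unit clause (~p) forces p = False.
In (p | ~q | v) only v is left, so v = True.
In (a | ~q | ~v) only a is left, so a = True.
Set s = True.
Set g = True.
Set e = False.
All clauses satisfied.

v=T, p=F, s=T, q=T, g=T, e=F, a=T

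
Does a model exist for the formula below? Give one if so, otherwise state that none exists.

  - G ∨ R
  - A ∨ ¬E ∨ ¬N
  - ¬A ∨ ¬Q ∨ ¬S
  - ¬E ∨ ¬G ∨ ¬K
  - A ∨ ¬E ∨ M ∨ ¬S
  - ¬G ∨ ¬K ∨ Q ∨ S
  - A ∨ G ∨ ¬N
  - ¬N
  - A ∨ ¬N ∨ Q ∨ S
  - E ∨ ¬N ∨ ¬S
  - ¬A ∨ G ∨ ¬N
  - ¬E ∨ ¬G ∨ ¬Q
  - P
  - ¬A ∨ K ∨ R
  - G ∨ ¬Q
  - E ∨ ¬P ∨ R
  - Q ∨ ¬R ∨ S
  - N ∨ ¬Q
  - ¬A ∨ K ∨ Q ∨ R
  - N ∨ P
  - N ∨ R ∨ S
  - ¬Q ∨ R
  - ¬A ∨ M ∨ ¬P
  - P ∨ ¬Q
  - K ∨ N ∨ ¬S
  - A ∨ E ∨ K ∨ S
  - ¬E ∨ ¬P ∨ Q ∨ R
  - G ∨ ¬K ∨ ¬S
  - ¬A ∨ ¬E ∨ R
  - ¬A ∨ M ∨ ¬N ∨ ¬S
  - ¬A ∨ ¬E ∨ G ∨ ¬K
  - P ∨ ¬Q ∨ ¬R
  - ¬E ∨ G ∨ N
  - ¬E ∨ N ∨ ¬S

A: False, E: False, N: False, S: True, K: True, R: True, G: True, Q: False, P: True, M: False

Unit clause (¬N) forces N = False.
Unit clause (P) forces P = True.
In (N ∨ ¬Q) only ¬Q is left, so Q = False.
Set A = False.
Try E = True:
  (¬E ∨ ¬P ∨ Q ∨ R) forces R = True.
  (Q ∨ ¬R ∨ S) forces S = True.
  clause (¬E ∨ N ∨ ¬S) is falsified — backtrack.
So E = False.
  then (E ∨ ¬P ∨ R) forces R = True.
  then (Q ∨ ¬R ∨ S) forces S = True.
  then (K ∨ N ∨ ¬S) forces K = True.
  then (G ∨ ¬K ∨ ¬S) forces G = True.
Set M = False.
All clauses satisfied.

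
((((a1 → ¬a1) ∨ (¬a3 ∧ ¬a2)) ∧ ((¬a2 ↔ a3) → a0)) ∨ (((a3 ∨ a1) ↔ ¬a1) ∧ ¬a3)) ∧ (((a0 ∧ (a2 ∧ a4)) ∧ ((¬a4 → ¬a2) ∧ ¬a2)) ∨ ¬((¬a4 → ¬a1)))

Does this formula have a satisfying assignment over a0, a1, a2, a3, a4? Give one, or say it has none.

a0: True, a1: True, a2: False, a3: False, a4: False

  (((a1 → ¬a1) ∨ (¬a3 ∧ ¬a2)) ∧ ((¬a2 ↔ a3) → a0)) ∨ (((a3 ∨ a1) ↔ ¬a1) ∧ ¬a3) = True
    ((a1 → ¬a1) ∨ (¬a3 ∧ ¬a2)) ∧ ((¬a2 ↔ a3) → a0) = True
      (a1 → ¬a1) ∨ (¬a3 ∧ ¬a2) = True
        a1 → ¬a1 = False
          ¬a1 = False
        ¬a3 ∧ ¬a2 = True
          ¬a3 = True
          ¬a2 = True
      (¬a2 ↔ a3) → a0 = True
        ¬a2 ↔ a3 = False
          ¬a2 = True
    ((a3 ∨ a1) ↔ ¬a1) ∧ ¬a3 = False
      (a3 ∨ a1) ↔ ¬a1 = False
        a3 ∨ a1 = True
        ¬a1 = False
      ¬a3 = True
  ((a0 ∧ (a2 ∧ a4)) ∧ ((¬a4 → ¬a2) ∧ ¬a2)) ∨ ¬((¬a4 → ¬a1)) = True
    (a0 ∧ (a2 ∧ a4)) ∧ ((¬a4 → ¬a2) ∧ ¬a2) = False
      a0 ∧ (a2 ∧ a4) = False
        a2 ∧ a4 = False
      (¬a4 → ¬a2) ∧ ¬a2 = True
        ¬a4 → ¬a2 = True
          ¬a4 = True
          ¬a2 = True
        ¬a2 = True
    ¬((¬a4 → ¬a1)) = True
      ¬a4 → ¬a1 = False
        ¬a4 = True
        ¬a1 = False
Both conjuncts True, so the formula holds.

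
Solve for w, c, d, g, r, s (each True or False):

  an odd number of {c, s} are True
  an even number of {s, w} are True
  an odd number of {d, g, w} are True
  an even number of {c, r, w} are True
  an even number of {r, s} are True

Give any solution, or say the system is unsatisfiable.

w = True, c = False, d = False, g = False, r = True, s = True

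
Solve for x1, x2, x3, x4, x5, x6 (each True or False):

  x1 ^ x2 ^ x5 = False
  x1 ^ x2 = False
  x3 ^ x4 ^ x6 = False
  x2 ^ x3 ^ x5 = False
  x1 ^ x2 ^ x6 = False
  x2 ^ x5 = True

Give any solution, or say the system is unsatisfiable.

x1 = True; x2 = True; x3 = True; x4 = True; x5 = False; x6 = False

x1 ^ x2 ^ x5 = T ^ T ^ F = False ✓
x1 ^ x2 = T ^ T = False ✓
x3 ^ x4 ^ x6 = T ^ T ^ F = False ✓
x2 ^ x3 ^ x5 = T ^ T ^ F = False ✓
x1 ^ x2 ^ x6 = T ^ T ^ F = False ✓
x2 ^ x5 = T ^ F = True ✓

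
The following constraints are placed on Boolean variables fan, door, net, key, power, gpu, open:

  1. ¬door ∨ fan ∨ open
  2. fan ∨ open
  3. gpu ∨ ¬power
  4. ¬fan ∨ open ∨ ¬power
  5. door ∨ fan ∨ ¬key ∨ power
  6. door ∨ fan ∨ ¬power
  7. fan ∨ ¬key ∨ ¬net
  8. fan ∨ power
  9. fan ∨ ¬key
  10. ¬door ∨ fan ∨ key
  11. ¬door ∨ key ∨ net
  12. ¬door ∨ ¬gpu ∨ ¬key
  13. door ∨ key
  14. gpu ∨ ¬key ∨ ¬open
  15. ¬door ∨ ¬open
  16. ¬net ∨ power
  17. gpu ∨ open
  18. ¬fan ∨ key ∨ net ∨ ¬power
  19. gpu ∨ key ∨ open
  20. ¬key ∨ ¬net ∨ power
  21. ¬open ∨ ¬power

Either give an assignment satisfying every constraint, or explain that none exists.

fan = True, door = False, net = False, key = True, power = False, gpu = True, open = True

Set fan = True.
Set door = False.
  then (door ∨ key) forces key = True.
Set net = False.
Try power = True:
  (gpu ∨ ¬power) forces gpu = True.
  (¬fan ∨ open ∨ ¬power) forces open = True.
  clause (¬open ∨ ¬power) is falsified — backtrack.
So power = False.
Try gpu = False:
  (gpu ∨ ¬key ∨ ¬open) forces open = False.
  clause (gpu ∨ open) is falsified — backtrack.
So gpu = True.
Set open = True.
All clauses satisfied.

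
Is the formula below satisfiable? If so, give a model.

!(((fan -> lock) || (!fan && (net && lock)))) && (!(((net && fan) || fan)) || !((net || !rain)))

net = False, rain = True, fan = True, lock = False

  !(((fan -> lock) || (!fan && (net && lock)))) = True
    (fan -> lock) || (!fan && (net && lock)) = False
      fan -> lock = False
      !fan && (net && lock) = False
        !fan = False
        net && lock = False
  !(((net && fan) || fan)) || !((net || !rain)) = True
    !(((net && fan) || fan)) = False
      (net && fan) || fan = True
        net && fan = False
    !((net || !rain)) = True
      net || !rain = False
        !rain = False
Both conjuncts True, so the formula holds.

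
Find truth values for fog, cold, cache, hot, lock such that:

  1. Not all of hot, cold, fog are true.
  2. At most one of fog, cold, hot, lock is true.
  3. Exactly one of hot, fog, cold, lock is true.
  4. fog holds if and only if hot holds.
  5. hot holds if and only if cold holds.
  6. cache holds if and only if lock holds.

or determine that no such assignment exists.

fog = False; cold = False; cache = True; hot = False; lock = True

  (1) {hot, cold, fog}: 0/3 true — not all ✓
  (2) {fog, cold, hot, lock}: 1 true — at most one ✓
  (3) {hot, fog, cold, lock}: 1 true — exactly one ✓
  (4) fog=F, hot=F — same ✓
  (5) hot=F, cold=F — same ✓
  (6) cache=T, lock=T — same ✓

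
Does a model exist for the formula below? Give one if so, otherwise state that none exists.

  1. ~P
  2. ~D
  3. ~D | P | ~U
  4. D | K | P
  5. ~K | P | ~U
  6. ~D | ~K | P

Unit clause (~P) forces P = False.
Unit clause (~D) forces D = False.
In (D | K | P) only K is left, so K = True.
In (~K | P | ~U) only ~U is left, so U = False.
Check each clause:
  (~P): ~P holds.
  (~D): ~D holds.
  (~D | P | ~U): ~D holds.
  (D | K | P): K holds.
  (~K | P | ~U): ~U holds.
  (~D | ~K | P): ~D holds.
All clauses satisfied.

D = False, P = False, K = True, U = False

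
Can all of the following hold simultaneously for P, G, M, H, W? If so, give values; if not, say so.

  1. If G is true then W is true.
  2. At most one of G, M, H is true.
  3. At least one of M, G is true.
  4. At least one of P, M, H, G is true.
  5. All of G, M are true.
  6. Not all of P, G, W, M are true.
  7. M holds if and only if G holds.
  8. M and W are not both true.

Case M = True:
  (2) with M=T forces G = False.
  Constraint (5) is violated (G=F) — contradiction.
Case M = False:
  Constraint (5) is violated (M=F) — contradiction.
Both cases fail — unsatisfiable.

Unsatisfiable — no assignment works.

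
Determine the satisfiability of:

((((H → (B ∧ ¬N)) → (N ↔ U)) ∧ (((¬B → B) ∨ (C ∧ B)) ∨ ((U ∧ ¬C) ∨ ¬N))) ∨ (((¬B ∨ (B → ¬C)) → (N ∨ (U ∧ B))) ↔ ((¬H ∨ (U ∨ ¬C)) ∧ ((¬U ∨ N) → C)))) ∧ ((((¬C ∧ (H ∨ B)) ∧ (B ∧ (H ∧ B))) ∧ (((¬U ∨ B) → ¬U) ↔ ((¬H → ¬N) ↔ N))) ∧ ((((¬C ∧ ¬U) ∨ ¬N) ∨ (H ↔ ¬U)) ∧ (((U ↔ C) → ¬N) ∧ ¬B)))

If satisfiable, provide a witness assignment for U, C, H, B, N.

UNSATISFIABLE

Case B = True: the conjunct ¬B is False.
Case B = False: the conjunct B is False.
Both cases fail — unsatisfiable.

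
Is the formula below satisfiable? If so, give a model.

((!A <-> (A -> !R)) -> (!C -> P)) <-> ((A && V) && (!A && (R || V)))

R = False, V = False, C = False, A = False, P = False

  ((!A <-> (A -> !R)) -> (!C -> P)) <-> ((A && V) && (!A && (R || V))) = True
    (!A <-> (A -> !R)) -> (!C -> P) = False
      !A <-> (A -> !R) = True
        !A = True
        A -> !R = True
          !R = True
      !C -> P = False
        !C = True
    (A && V) && (!A && (R || V)) = False
      A && V = False
      !A && (R || V) = False
        !A = True
        R || V = False
The formula evaluates to True.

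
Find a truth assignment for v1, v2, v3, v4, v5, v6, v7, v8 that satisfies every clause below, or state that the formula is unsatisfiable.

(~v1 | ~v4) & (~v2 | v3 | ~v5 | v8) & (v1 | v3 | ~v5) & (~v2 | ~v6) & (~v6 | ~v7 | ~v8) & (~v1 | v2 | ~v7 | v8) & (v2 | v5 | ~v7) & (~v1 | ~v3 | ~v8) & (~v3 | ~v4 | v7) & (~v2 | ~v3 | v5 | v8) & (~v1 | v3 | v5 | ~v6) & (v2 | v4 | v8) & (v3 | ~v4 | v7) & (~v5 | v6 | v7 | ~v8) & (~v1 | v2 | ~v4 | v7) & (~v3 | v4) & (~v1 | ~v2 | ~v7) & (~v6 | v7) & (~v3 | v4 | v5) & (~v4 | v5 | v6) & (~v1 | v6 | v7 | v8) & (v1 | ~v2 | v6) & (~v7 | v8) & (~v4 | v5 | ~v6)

v1=F, v2=F, v3=F, v4=F, v5=F, v6=F, v7=F, v8=T

Set v1 = False.
Try v2 = True:
  (~v2 | ~v6) forces v6 = False.
  clause (v1 | ~v2 | v6) is falsified — backtrack.
So v2 = False.
Set v3 = False.
  then (v1 | v3 | ~v5) forces v5 = False.
  then (v2 | v5 | ~v7) forces v7 = False.
  then (v3 | ~v4 | v7) forces v4 = False.
  then (~v6 | v7) forces v6 = False.
  then (v2 | v4 | v8) forces v8 = True.
All clauses satisfied.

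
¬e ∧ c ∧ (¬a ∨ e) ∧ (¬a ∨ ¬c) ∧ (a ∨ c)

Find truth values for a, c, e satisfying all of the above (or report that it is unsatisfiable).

Unit clause (¬e) forces e = False.
Unit clause (c) forces c = True.
In (¬a ∨ e) only ¬a is left, so a = False.
Check each clause:
  (¬e): ¬e holds.
  (c): c holds.
  (¬a ∨ e): ¬a holds.
  (¬a ∨ ¬c): ¬a holds.
  (a ∨ c): c holds.
All clauses satisfied.

a = False, c = True, e = False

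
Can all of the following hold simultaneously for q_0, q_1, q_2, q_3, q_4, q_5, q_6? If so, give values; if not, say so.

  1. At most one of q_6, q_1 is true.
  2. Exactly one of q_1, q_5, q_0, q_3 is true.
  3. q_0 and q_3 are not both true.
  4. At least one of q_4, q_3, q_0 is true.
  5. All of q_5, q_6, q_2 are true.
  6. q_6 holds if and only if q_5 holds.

q_0 = False, q_1 = False, q_2 = True, q_3 = False, q_4 = True, q_5 = True, q_6 = True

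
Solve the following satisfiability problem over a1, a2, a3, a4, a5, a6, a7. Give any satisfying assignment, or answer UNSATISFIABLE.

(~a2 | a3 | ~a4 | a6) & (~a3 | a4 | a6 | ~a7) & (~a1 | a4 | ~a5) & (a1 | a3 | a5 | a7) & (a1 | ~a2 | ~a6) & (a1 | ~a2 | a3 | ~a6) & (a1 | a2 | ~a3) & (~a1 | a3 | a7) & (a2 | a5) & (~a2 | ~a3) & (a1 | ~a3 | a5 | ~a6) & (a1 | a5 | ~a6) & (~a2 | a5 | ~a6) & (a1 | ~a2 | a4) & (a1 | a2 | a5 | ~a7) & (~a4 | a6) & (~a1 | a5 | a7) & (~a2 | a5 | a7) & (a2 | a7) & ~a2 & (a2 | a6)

a1=T, a2=F, a3=F, a4=T, a5=T, a6=T, a7=T

Unit clause (~a2) forces a2 = False.
In (a2 | a6) only a6 is left, so a6 = True.
In (a2 | a5) only a5 is left, so a5 = True.
In (a2 | a7) only a7 is left, so a7 = True.
Set a1 = True.
  then (~a1 | a4 | ~a5) forces a4 = True.
Set a3 = False.
All clauses satisfied.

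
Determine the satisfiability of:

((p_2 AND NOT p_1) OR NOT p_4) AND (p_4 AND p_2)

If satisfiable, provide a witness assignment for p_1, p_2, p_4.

p_1: False, p_2: True, p_4: True

  (p_2 AND NOT p_1) OR NOT p_4 = True
    p_2 AND NOT p_1 = True
      NOT p_1 = True
    NOT p_4 = False
  p_4 AND p_2 = True
Both conjuncts True, so the formula holds.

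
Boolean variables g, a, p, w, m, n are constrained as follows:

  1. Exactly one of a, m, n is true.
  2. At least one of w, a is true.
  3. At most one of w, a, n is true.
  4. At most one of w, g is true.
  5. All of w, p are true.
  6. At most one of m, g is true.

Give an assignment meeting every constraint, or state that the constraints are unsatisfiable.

g: False; a: False; p: True; w: True; m: True; n: False

  (1) {a, m, n}: 1 true — exactly one ✓
  (2) {w, a}: 1 true — at least one ✓
  (3) {w, a, n}: 1 true — at most one ✓
  (4) {w, g}: 1 true — at most one ✓
  (5) {w, p}: all 2 true ✓
  (6) {m, g}: 1 true — at most one ✓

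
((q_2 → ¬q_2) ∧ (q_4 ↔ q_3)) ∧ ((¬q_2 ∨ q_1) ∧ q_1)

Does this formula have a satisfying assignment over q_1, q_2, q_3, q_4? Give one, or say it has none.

q_1: True, q_2: False, q_3: False, q_4: False

  (q_2 → ¬q_2) ∧ (q_4 ↔ q_3) = True
    q_2 → ¬q_2 = True
      ¬q_2 = True
    q_4 ↔ q_3 = True
  (¬q_2 ∨ q_1) ∧ q_1 = True
    ¬q_2 ∨ q_1 = True
      ¬q_2 = True
Both conjuncts True, so the formula holds.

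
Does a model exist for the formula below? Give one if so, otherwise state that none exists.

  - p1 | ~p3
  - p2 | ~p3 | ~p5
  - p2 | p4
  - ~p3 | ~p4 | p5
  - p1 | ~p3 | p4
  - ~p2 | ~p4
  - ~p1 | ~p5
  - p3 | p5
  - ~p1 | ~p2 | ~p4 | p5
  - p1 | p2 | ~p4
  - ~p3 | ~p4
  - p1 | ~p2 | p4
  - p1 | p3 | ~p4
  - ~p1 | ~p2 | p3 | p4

p1 = True, p2 = True, p3 = True, p4 = False, p5 = False

Try p1 = False:
  (p1 | ~p3) forces p3 = False.
  (p3 | p5) forces p5 = True.
  (p1 | p3 | ~p4) forces p4 = False.
  (p2 | p4) forces p2 = True.
  clause (p1 | ~p2 | p4) is falsified — backtrack.
So p1 = True.
  then (~p1 | ~p5) forces p5 = False.
  then (p3 | p5) forces p3 = True.
  then (~p3 | ~p4) forces p4 = False.
  then (p2 | p4) forces p2 = True.
All clauses satisfied.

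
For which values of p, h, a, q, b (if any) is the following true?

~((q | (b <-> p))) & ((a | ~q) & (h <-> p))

p = True; h = True; a = False; q = False; b = False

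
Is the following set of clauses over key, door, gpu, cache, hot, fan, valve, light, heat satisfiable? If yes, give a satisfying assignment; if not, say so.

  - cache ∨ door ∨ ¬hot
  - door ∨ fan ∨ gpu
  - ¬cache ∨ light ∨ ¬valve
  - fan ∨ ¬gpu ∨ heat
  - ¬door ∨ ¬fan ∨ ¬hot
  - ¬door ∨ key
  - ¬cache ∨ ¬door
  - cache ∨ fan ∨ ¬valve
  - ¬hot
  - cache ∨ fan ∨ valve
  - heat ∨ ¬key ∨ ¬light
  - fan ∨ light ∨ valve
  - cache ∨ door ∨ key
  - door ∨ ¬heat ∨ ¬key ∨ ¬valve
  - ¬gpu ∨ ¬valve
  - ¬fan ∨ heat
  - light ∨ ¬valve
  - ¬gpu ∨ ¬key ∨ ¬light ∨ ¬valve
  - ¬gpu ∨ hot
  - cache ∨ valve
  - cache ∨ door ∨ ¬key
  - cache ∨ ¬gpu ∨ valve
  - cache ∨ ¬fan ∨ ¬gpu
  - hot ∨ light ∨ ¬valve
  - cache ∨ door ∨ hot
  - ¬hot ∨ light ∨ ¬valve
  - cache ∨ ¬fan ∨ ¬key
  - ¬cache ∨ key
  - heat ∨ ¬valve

Unit clause (¬hot) forces hot = False.
In (¬gpu ∨ hot) only ¬gpu is left, so gpu = False.
Try key = False:
  (¬door ∨ key) forces door = False.
  (door ∨ fan ∨ gpu) forces fan = True.
  (cache ∨ door ∨ key) forces cache = True.
  clause (¬cache ∨ key) is falsified — backtrack.
So key = True.
Set door = False.
  then (door ∨ fan ∨ gpu) forces fan = True.
  then (¬fan ∨ heat) forces heat = True.
  then (cache ∨ door ∨ ¬key) forces cache = True.
  then (door ∨ ¬heat ∨ ¬key ∨ ¬valve) forces valve = False.
Set light = True.
All clauses satisfied.

key=T; door=F; gpu=F; cache=T; hot=F; fan=T; valve=F; light=T; heat=T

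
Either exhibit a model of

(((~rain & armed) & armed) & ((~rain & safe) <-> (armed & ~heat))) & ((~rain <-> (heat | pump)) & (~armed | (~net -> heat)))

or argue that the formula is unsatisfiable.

heat: True; rain: False; armed: True; net: False; safe: False; pump: True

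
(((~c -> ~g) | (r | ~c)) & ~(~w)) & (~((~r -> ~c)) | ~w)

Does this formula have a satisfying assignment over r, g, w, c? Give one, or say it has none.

r = False, g = False, w = True, c = True

  ((~c -> ~g) | (r | ~c)) & ~(~w) = True
    (~c -> ~g) | (r | ~c) = True
      ~c -> ~g = True
        ~c = False
        ~g = True
      r | ~c = False
        ~c = False
    ~(~w) = True
      ~w = False
  ~((~r -> ~c)) | ~w = True
    ~((~r -> ~c)) = True
      ~r -> ~c = False
        ~r = True
        ~c = False
    ~w = False
Both conjuncts True, so the formula holds.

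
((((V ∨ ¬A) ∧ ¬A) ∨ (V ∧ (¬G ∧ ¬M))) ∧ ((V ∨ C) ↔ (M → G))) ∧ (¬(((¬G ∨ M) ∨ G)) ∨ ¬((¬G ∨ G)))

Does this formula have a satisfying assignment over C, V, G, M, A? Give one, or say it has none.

The conjunct ¬(((¬G ∨ M) ∨ G)) ∨ ¬((¬G ∨ G)) is unsatisfiable on its own:
  G=F, M=F: evaluates to False.
  G=F, M=T: evaluates to False.
  G=T, M=F: evaluates to False.
  G=T, M=T: evaluates to False.
So the whole conjunction is unsatisfiable.

Unsatisfiable — no assignment works.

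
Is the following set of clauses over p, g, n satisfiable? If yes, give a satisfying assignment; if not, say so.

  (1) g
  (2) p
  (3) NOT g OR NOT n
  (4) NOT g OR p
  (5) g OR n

Unit clause (g) forces g = True.
Unit clause (p) forces p = True.
In (NOT g OR NOT n) only NOT n is left, so n = False.
Check each clause:
  (g): g holds.
  (p): p holds.
  (NOT g OR NOT n): NOT n holds.
  (NOT g OR p): p holds.
  (g OR n): g holds.
All clauses satisfied.

p = True; g = True; n = False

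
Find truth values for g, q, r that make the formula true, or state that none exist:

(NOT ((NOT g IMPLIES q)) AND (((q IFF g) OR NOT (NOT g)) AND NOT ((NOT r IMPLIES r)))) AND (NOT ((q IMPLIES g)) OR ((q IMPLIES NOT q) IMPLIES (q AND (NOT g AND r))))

Case q = True: the conjunct NOT ((NOT g IMPLIES q)) becomes NOT ((NOT g IMPLIES True)) = False.
Case q = False: the conjunct NOT ((q IMPLIES g)) OR ((q IMPLIES NOT q) IMPLIES (q AND (NOT g AND r))) becomes NOT True OR (True IMPLIES False) = False.
Both cases fail — unsatisfiable.

UNSATISFIABLE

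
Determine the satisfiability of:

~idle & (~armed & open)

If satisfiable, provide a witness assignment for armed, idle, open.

armed=F, idle=F, open=T

  ~idle = True
  ~armed & open = True
    ~armed = True
Both conjuncts True, so the formula holds.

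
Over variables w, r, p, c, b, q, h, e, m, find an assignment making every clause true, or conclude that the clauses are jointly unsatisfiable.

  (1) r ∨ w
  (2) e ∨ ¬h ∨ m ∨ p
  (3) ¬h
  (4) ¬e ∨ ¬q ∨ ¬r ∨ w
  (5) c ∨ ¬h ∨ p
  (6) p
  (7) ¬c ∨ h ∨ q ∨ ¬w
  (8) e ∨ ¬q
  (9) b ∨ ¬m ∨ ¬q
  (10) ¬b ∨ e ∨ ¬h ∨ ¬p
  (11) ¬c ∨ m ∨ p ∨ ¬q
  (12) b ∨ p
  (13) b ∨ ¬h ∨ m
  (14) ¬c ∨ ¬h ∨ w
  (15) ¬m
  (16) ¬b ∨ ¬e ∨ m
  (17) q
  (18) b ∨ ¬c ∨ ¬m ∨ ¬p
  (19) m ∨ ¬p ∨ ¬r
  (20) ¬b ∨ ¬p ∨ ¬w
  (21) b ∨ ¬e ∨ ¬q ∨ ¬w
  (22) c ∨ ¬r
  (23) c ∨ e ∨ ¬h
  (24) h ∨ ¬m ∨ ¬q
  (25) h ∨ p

Case p = True:
  (¬h) forces h = False.
  (¬m) forces m = False.
  (q) forces q = True.
  (e ∨ ¬q) forces e = True.
  (¬b ∨ ¬e ∨ m) forces b = False.
  (m ∨ ¬p ∨ ¬r) forces r = False.
  (r ∨ w) forces w = True.
  Clause (b ∨ ¬e ∨ ¬q ∨ ¬w) is falsified — contradiction.
Case p = False:
  Clause (p) is falsified — contradiction.
Both cases fail, so the formula is unsatisfiable.

Unsatisfiable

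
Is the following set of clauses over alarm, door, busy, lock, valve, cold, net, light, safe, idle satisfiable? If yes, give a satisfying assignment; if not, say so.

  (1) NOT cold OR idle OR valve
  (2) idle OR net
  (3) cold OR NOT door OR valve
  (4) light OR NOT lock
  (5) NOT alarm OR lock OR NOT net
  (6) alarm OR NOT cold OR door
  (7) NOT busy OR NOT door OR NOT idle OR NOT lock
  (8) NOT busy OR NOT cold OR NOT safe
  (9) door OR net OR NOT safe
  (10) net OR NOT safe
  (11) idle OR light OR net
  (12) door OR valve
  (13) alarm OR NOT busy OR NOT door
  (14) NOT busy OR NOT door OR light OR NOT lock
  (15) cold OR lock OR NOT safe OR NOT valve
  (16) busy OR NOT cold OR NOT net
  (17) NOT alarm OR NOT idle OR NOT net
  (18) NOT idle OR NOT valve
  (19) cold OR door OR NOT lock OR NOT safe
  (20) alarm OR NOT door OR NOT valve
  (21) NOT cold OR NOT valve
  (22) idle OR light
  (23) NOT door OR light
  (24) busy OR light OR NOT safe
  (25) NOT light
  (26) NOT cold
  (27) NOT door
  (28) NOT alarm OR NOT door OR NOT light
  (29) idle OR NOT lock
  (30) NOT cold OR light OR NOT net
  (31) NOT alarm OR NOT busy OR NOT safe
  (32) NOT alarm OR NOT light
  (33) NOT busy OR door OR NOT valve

No satisfying assignment exists.

Case light = True:
  Clause (NOT light) is falsified — contradiction.
Case light = False:
  (light OR NOT lock) forces lock = False.
  (idle OR light) forces idle = True.
  (NOT idle OR NOT valve) forces valve = False.
  (door OR valve) forces door = True.
  Clause (NOT door OR light) is falsified — contradiction.
Both cases fail, so the formula is unsatisfiable.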